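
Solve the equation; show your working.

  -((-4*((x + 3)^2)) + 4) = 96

Step 1. [-((-4*((x + 3)^2)) + 4) = 96] leading − — multiply by −1, so neg: (-4*((x + 3)^2)) + 4 = -96.
Step 2. [(-4*((x + 3)^2)) + 4 = -96] -4 divides every term; factor it out. So factor: ((x + 3)^2) - 1 = 24.
Step 3. [((x + 3)^2) - 1 = 24] the outer -1 inverts by adding 1, so sub: (x + 3)^2 = 25.
Step 4. [(x + 3)^2 = 25] √ both sides: 25 ≥ 0 gives two branches, so sqrt: x + 3 = 5 or -5.
Step 5. [x + 3 = 5 or -5] the outer +3 inverts by subtracting 3. So sub: x = 2 or -8.

Answer: x ∈ {-8, 2}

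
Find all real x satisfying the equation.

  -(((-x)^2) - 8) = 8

Step 1. [-(((-x)^2) - 8) = 8] flip signs both sides. So neg: ((-x)^2) - 8 = -8.
Step 2. [((-x)^2) - 8 = -8] -8 is outermost — add 8 both sides. So sub: (-x)^2 = 0.
Step 3. [(-x)^2 = 0] LHS squared, RHS 0 ≥ 0: apply √ (±) ⇒ sqrt: -x = 0.
Step 4. [-x = 0] leading − — multiply by −1 ⇒ neg: x = 0.

Answer: x ∈ {0}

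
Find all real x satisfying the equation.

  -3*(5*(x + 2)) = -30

Step 1. [-3*(5*(x + 2)) = -30] leading coefficient -3: divide by -3, so div: 5*(x + 2) = 10.
Step 2. [5*(x + 2) = 10] LHS = 5·(…); ÷5 both sides. So div: x + 2 = 2.
Step 3. [x + 2 = 2] +2 is outermost — subtract 2 both sides. So sub: x = 0.

Answer: x ∈ {0}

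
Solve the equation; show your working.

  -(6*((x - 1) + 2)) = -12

Step 1. [-(6*((x - 1) + 2)) = -12] flip signs both sides. So neg: 6*((x - 1) + 2) = 12.
Step 2. [6*((x - 1) + 2) = 12] 6 out front; divide by 6, so div: (x - 1) + 2 = 2.
Step 3. [(x - 1) + 2 = 2] peel the +2: subtract 2 from each side. So sub: x - 1 = 0.
Step 4. [x - 1 = 0] the outer -1 inverts by adding 1, so sub: x = 1.

Answer: x ∈ {1}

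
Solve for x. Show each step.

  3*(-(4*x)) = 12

Step 1. [3*(-(4*x)) = 12] 3 out front; divide by 3 ⇒ div: -(4*x) = 4.
Step 2. [-(4*x) = 4] flip signs both sides ⇒ neg: 4*x = -4.
Step 3. [4*x = -4] LHS = 4·(…); ÷4 both sides ⇒ div: x = -1.

Answer: x ∈ {-1}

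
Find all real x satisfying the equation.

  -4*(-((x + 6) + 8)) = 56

Step 1. [-4*(-((x + 6) + 8)) = 56] -4·(inner) — divide through by -4 ⇒ div: -((x + 6) + 8) = -14.
Step 2. [-((x + 6) + 8) = -14] leading − — multiply by −1 ⇒ neg: (x + 6) + 8 = 14.
Step 3. [(x + 6) + 8 = 14] peel the +8: subtract 8 from each side, so sub: x + 6 = 6.
Step 4. [x + 6 = 6] subtract 6: x sits inside (… + 6) ⇒ sub: x = 0.

Answer: x ∈ {0}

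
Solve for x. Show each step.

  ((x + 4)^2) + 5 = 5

Step 1. [((x + 4)^2) + 5 = 5] 5 comes off first (subtract 5) ⇒ sub: (x + 4)^2 = 0.
Step 2. [(x + 4)^2 = 0] √ both sides: 0 ≥ 0 gives two branches. So sqrt: x + 4 = 0.
Step 3. [x + 4 = 0] subtract 4: x sits inside (… + 4). So sub: x = -4.

Answer: x ∈ {-4}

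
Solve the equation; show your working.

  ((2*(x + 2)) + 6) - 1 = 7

Step 1. [((2*(x + 2)) + 6) - 1 = 7] add 1: x sits inside (… - 1), so sub: (2*(x + 2)) + 6 = 8.
Step 2. [(2*(x + 2)) + 6 = 8] common factor 2 (LHS and 8) — divide through ⇒ factor: (x + 2) + 3 = 4.
Step 3. [(x + 2) + 3 = 4] peel the +3: subtract 3 from each side ⇒ sub: x + 2 = 1.
Step 4. [x + 2 = 1] +2 is outermost — subtract 2 both sides. So sub: x = -1.

Answer: x ∈ {-1}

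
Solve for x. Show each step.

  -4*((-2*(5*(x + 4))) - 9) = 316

Step 1. [-4*((-2*(5*(x + 4))) - 9) = 316] divide by the outer -4 ⇒ div: (-2*(5*(x + 4))) - 9 = -79.
Step 2. [(-2*(5*(x + 4))) - 9 = -79] -9 is outermost — add 9 both sides. So sub: -2*(5*(x + 4)) = -70.
Step 3. [-2*(5*(x + 4)) = -70] -2 out front; divide by -2. So div: 5*(x + 4) = 35.
Step 4. [5*(x + 4) = 35] leading coefficient 5: divide by 5, so div: x + 4 = 7.
Step 5. [x + 4 = 7] subtract 4: x sits inside (… + 4). So sub: x = 3.

Answer: x ∈ {3}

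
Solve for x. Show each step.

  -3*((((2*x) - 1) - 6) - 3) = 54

Step 1. [-3*((((2*x) - 1) - 6) - 3) = 54] -3·(inner) — divide through by -3, so div: (((2*x) - 1) - 6) - 3 = -18.
Step 2. [(((2*x) - 1) - 6) - 3 = -18] -3 is outermost — add 3 both sides. So sub: ((2*x) - 1) - 6 = -15.
Step 3. [((2*x) - 1) - 6 = -15] add 6: x sits inside (… - 6), so sub: (2*x) - 1 = -9.
Step 4. [(2*x) - 1 = -9] add 1: x sits inside (… - 1). So sub: 2*x = -8.
Step 5. [2*x = -8] LHS = 2·(…); ÷2 both sides, so div: x = -4.

Answer: x ∈ {-4}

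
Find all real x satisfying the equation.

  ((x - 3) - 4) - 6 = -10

Step 1. [((x - 3) - 4) - 6 = -10] -6 is outermost — add 6 both sides ⇒ sub: (x - 3) - 4 = -4.
Step 2. [(x - 3) - 4 = -4] the outer -4 inverts by adding 4 ⇒ sub: x - 3 = 0.
Step 3. [x - 3 = 0] -3 is outermost — add 3 both sides, so sub: x = 3.

Answer: x ∈ {3}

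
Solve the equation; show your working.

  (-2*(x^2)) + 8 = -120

Step 1. [(-2*(x^2)) + 8 = -120] 8 comes off first (subtract 8), so sub: -2*(x^2) = -128.
Step 2. [-2*(x^2) = -128] divide by the outer -2, so div: x^2 = 64.
Step 3. [x^2 = 64] 64 ≥ 0, LHS is (·)² — take ±√ ⇒ sqrt: x = 8 or -8.

Answer: x ∈ {-8, 8}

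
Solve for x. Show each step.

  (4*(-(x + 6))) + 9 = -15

Step 1. [(4*(-(x + 6))) + 9 = -15] +9 is outermost — subtract 9 both sides, so sub: 4*(-(x + 6)) = -24.
Step 2. [4*(-(x + 6)) = -24] LHS = 4·(…); ÷4 both sides. So div: -(x + 6) = -6.
Step 3. [-(x + 6) = -6] leading − — multiply by −1. So neg: x + 6 = 6.
Step 4. [x + 6 = 6] subtract 6: x sits inside (… + 6), so sub: x = 0.

Answer: x ∈ {0}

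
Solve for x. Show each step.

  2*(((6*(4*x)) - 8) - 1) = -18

Step 1. [2*(((6*(4*x)) - 8) - 1) = -18] leading coefficient 2: divide by 2. So div: ((6*(4*x)) - 8) - 1 = -9.
Step 2. [((6*(4*x)) - 8) - 1 = -9] peel the -1: add 1 from each side ⇒ sub: (6*(4*x)) - 8 = -8.
Step 3. [(6*(4*x)) - 8 = -8] add 8: x sits inside (… - 8) ⇒ sub: 6*(4*x) = 0.
Step 4. [6*(4*x) = 0] LHS = 6·(…); ÷6 both sides ⇒ div: 4*x = 0.
Step 5. [4*x = 0] 4 out front; divide by 4. So div: x = 0.

Answer: x ∈ {0}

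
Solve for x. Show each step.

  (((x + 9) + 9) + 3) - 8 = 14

Step 1. [(((x + 9) + 9) + 3) - 8 = 14] add 8: x sits inside (… - 8). So sub: ((x + 9) + 9) + 3 = 22.
Step 2. [((x + 9) + 9) + 3 = 22] +3 is outermost — subtract 3 both sides ⇒ sub: (x + 9) + 9 = 19.
Step 3. [(x + 9) + 9 = 19] 9 comes off first (subtract 9) ⇒ sub: x + 9 = 10.
Step 4. [x + 9 = 10] the outer +9 inverts by subtracting 9, so sub: x = 1.

Answer: x ∈ {1}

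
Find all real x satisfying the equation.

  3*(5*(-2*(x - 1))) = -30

Step 1. [3*(5*(-2*(x - 1))) = -30] leading coefficient 3: divide by 3. So div: 5*(-2*(x - 1)) = -10.
Step 2. [5*(-2*(x - 1)) = -10] divide by the outer 5. So div: -2*(x - 1) = -2.
Step 3. [-2*(x - 1) = -2] -2·(inner) — divide through by -2. So div: x - 1 = 1.
Step 4. [x - 1 = 1] 1 comes off first (add 1), so sub: x = 2.

Answer: x ∈ {2}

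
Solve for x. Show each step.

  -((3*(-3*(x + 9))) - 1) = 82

Step 1. [-((3*(-3*(x + 9))) - 1) = 82] leading − — multiply by −1 ⇒ neg: (3*(-3*(x + 9))) - 1 = -82.
Step 2. [(3*(-3*(x + 9))) - 1 = -82] -1 is outermost — add 1 both sides, so sub: 3*(-3*(x + 9)) = -81.
Step 3. [3*(-3*(x + 9)) = -81] 3 out front; divide by 3, so div: -3*(x + 9) = -27.
Step 4. [-3*(x + 9) = -27] -3 out front; divide by -3. So div: x + 9 = 9.
Step 5. [x + 9 = 9] 9 comes off first (subtract 9) ⇒ sub: x = 0.

Answer: x ∈ {0}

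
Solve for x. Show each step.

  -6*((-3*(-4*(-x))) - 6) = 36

Step 1. [-6*((-3*(-4*(-x))) - 6) = 36] divide by the outer -6. So div: (-3*(-4*(-x))) - 6 = -6.
Step 2. [(-3*(-4*(-x))) - 6 = -6] -3 | LHS and -3 | -6: pull -3 out. So factor: (-4*(-x)) + 2 = 2.
Step 3. [(-4*(-x)) + 2 = 2] 2 comes off first (subtract 2). So sub: -4*(-x) = 0.
Step 4. [-4*(-x) = 0] -4·(inner) — divide through by -4, so div: -x = 0.
Step 5. [-x = 0] leading − — multiply by −1 ⇒ neg: x = 0.

Answer: x ∈ {0}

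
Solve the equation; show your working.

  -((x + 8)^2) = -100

Step 1. [-((x + 8)^2) = -100] LHS negated; negate both sides, so neg: (x + 8)^2 = 100.
Step 2. [(x + 8)^2 = 100] 100 ≥ 0, LHS is (·)² — take ±√, so sqrt: x + 8 = 10 or -10.
Step 3. [x + 8 = 10 or -10] +8 is outermost — subtract 8 both sides, so sub: x = 2 or -18.

Answer: x ∈ {-18, 2}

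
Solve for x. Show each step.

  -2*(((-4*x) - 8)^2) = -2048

Step 1. [-2*(((-4*x) - 8)^2) = -2048] -2·(inner) — divide through by -2. So div: ((-4*x) - 8)^2 = 1024.
Step 2. [((-4*x) - 8)^2 = 1024] 1024 ≥ 0, LHS is (·)² — take ±√, so sqrt: (-4*x) - 8 = 32 or -32.
Step 3. [(-4*x) - 8 = 32 or -32] common factor -4 (LHS and 32 or -32) — divide through, so factor: x + 2 = -8 or 8.
Step 4. [x + 2 = -8 or 8] +2 is outermost — subtract 2 both sides, so sub: x = -10 or 6.

Answer: x ∈ {-10, 6}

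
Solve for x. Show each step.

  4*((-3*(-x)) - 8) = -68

Step 1. [4*((-3*(-x)) - 8) = -68] 4·(inner) — divide through by 4 ⇒ div: (-3*(-x)) - 8 = -17.
Step 2. [(-3*(-x)) - 8 = -17] peel the -8: add 8 from each side. So sub: -3*(-x) = -9.
Step 3. [-3*(-x) = -9] -3·(inner) — divide through by -3, so div: -x = 3.
Step 4. [-x = 3] flip signs both sides. So neg: x = -3.

Answer: x ∈ {-3}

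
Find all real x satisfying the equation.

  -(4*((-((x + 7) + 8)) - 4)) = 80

Step 1. [-(4*((-((x + 7) + 8)) - 4)) = 80] LHS negated; negate both sides, so neg: 4*((-((x + 7) + 8)) - 4) = -80.
Step 2. [4*((-((x + 7) + 8)) - 4) = -80] leading coefficient 4: divide by 4. So div: (-((x + 7) + 8)) - 4 = -20.
Step 3. [(-((x + 7) + 8)) - 4 = -20] the outer -4 inverts by adding 4, so sub: -((x + 7) + 8) = -16.
Step 4. [-((x + 7) + 8) = -16] flip signs both sides ⇒ neg: (x + 7) + 8 = 16.
Step 5. [(x + 7) + 8 = 16] the outer +8 inverts by subtracting 8 ⇒ sub: x + 7 = 8.
Step 6. [x + 7 = 8] +7 is outermost — subtract 7 both sides. So sub: x = 1.

Answer: x ∈ {1}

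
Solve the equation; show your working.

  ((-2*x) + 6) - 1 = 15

Step 1. [((-2*x) + 6) - 1 = 15] the outer -1 inverts by adding 1. So sub: (-2*x) + 6 = 16.
Step 2. [(-2*x) + 6 = 16] subtract 6: x sits inside (… + 6), so sub: -2*x = 10.
Step 3. [-2*x = 10] LHS = -2·(…); ÷-2 both sides ⇒ div: x = -5.

Answer: x ∈ {-5}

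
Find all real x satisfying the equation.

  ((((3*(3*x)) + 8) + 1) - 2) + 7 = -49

Step 1. [((((3*(3*x)) + 8) + 1) - 2) + 7 = -49] subtract 7: x sits inside (… + 7). So sub: (((3*(3*x)) + 8) + 1) - 2 = -56.
Step 2. [(((3*(3*x)) + 8) + 1) - 2 = -56] add 2: x sits inside (… - 2). So sub: ((3*(3*x)) + 8) + 1 = -54.
Step 3. [((3*(3*x)) + 8) + 1 = -54] 1 comes off first (subtract 1). So sub: (3*(3*x)) + 8 = -55.
Step 4. [(3*(3*x)) + 8 = -55] peel the +8: subtract 8 from each side ⇒ sub: 3*(3*x) = -63.
Step 5. [3*(3*x) = -63] 3 out front; divide by 3, so div: 3*x = -21.
Step 6. [3*x = -21] 3 out front; divide by 3, so div: x = -7.

Answer: x ∈ {-7}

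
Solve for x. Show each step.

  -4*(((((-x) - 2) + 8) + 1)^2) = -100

Step 1. [-4*(((((-x) - 2) + 8) + 1)^2) = -100] -4 out front; divide by -4. So div: ((((-x) - 2) + 8) + 1)^2 = 25.
Step 2. [((((-x) - 2) + 8) + 1)^2 = 25] 25 ≥ 0, LHS is (·)² — take ±√. So sqrt: (((-x) - 2) + 8) + 1 = 5 or -5.
Step 3. [(((-x) - 2) + 8) + 1 = 5 or -5] peel the +1: subtract 1 from each side ⇒ sub: ((-x) - 2) + 8 = 4 or -6.
Step 4. [((-x) - 2) + 8 = 4 or -6] +8 is outermost — subtract 8 both sides, so sub: (-x) - 2 = -4 or -14.
Step 5. [(-x) - 2 = -4 or -14] peel the -2: add 2 from each side ⇒ sub: -x = -2 or -12.
Step 6. [-x = -2 or -12] leading − — multiply by −1. So neg: x = 2 or 12.

Answer: x ∈ {2, 12}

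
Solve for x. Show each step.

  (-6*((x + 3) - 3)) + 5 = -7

Step 1. [(-6*((x + 3) - 3)) + 5 = -7] +5 is outermost — subtract 5 both sides. So sub: -6*((x + 3) - 3) = -12.
Step 2. [-6*((x + 3) - 3) = -12] -6·(inner) — divide through by -6, so div: (x + 3) - 3 = 2.
Step 3. [(x + 3) - 3 = 2] -3 is outermost — add 3 both sides ⇒ sub: x + 3 = 5.
Step 4. [x + 3 = 5] +3 is outermost — subtract 3 both sides. So sub: x = 2.

Answer: x ∈ {2}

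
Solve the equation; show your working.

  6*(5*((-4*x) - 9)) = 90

Step 1. [6*(5*((-4*x) - 9)) = 90] 6·(inner) — divide through by 6. So div: 5*((-4*x) - 9) = 15.
Step 2. [5*((-4*x) - 9) = 15] LHS = 5·(…); ÷5 both sides ⇒ div: (-4*x) - 9 = 3.
Step 3. [(-4*x) - 9 = 3] add 9: x sits inside (… - 9) ⇒ sub: -4*x = 12.
Step 4. [-4*x = 12] -4 out front; divide by -4. So div: x = -3.

Answer: x ∈ {-3}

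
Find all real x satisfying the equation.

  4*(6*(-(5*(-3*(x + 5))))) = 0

Step 1. [4*(6*(-(5*(-3*(x + 5))))) = 0] LHS = 4·(…); ÷4 both sides ⇒ div: 6*(-(5*(-3*(x + 5)))) = 0.
Step 2. [6*(-(5*(-3*(x + 5)))) = 0] 6·(inner) — divide through by 6 ⇒ div: -(5*(-3*(x + 5))) = 0.
Step 3. [-(5*(-3*(x + 5))) = 0] LHS negated; negate both sides, so neg: 5*(-3*(x + 5)) = 0.
Step 4. [5*(-3*(x + 5)) = 0] 5 out front; divide by 5, so div: -3*(x + 5) = 0.
Step 5. [-3*(x + 5) = 0] -3·(inner) — divide through by -3, so div: x + 5 = 0.
Step 6. [x + 5 = 0] peel the +5: subtract 5 from each side. So sub: x = -5.

Answer: x ∈ {-5}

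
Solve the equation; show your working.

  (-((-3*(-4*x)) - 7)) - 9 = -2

Step 1. [(-((-3*(-4*x)) - 7)) - 9 = -2] -9 is outermost — add 9 both sides. So sub: -((-3*(-4*x)) - 7) = 7.
Step 2. [-((-3*(-4*x)) - 7) = 7] leading − — multiply by −1 ⇒ neg: (-3*(-4*x)) - 7 = -7.
Step 3. [(-3*(-4*x)) - 7 = -7] 7 comes off first (add 7). So sub: -3*(-4*x) = 0.
Step 4. [-3*(-4*x) = 0] divide by the outer -3, so div: -4*x = 0.
Step 5. [-4*x = 0] -4 out front; divide by -4, so div: x = 0.

Answer: x ∈ {0}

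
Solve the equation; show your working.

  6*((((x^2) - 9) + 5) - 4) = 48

Step 1. [6*((((x^2) - 9) + 5) - 4) = 48] leading coefficient 6: divide by 6 ⇒ div: (((x^2) - 9) + 5) - 4 = 8.
Step 2. [(((x^2) - 9) + 5) - 4 = 8] 4 comes off first (add 4) ⇒ sub: ((x^2) - 9) + 5 = 12.
Step 3. [((x^2) - 9) + 5 = 12] the outer +5 inverts by subtracting 5, so sub: (x^2) - 9 = 7.
Step 4. [(x^2) - 9 = 7] add 9: x sits inside (… - 9). So sub: x^2 = 16.
Step 5. [x^2 = 16] √ both sides: 16 ≥ 0 gives two branches ⇒ sqrt: x = 4 or -4.

Answer: x ∈ {-4, 4}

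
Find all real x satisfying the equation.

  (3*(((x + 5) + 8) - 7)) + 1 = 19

Step 1. [(3*(((x + 5) + 8) - 7)) + 1 = 19] +1 is outermost — subtract 1 both sides ⇒ sub: 3*(((x + 5) + 8) - 7) = 18.
Step 2. [3*(((x + 5) + 8) - 7) = 18] LHS = 3·(…); ÷3 both sides. So div: ((x + 5) + 8) - 7 = 6.
Step 3. [((x + 5) + 8) - 7 = 6] 7 comes off first (add 7). So sub: (x + 5) + 8 = 13.
Step 4. [(x + 5) + 8 = 13] 8 comes off first (subtract 8), so sub: x + 5 = 5.
Step 5. [x + 5 = 5] 5 comes off first (subtract 5), so sub: x = 0.

Answer: x ∈ {0}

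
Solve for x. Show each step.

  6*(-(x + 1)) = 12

Step 1. [6*(-(x + 1)) = 12] divide by the outer 6. So div: -(x + 1) = 2.
Step 2. [-(x + 1) = 2] LHS negated; negate both sides. So neg: x + 1 = -2.
Step 3. [x + 1 = -2] +1 is outermost — subtract 1 both sides. So sub: x = -3.

Answer: x ∈ {-3}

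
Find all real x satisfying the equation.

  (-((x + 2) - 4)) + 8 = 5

Step 1. [(-((x + 2) - 4)) + 8 = 5] subtract 8: x sits inside (… + 8). So sub: -((x + 2) - 4) = -3.
Step 2. [-((x + 2) - 4) = -3] leading − — multiply by −1, so neg: (x + 2) - 4 = 3.
Step 3. [(x + 2) - 4 = 3] the outer -4 inverts by adding 4, so sub: x + 2 = 7.
Step 4. [x + 2 = 7] the outer +2 inverts by subtracting 2 ⇒ sub: x = 5.

Answer: x ∈ {5}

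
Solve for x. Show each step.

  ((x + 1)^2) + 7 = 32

Step 1. [((x + 1)^2) + 7 = 32] the outer +7 inverts by subtracting 7, so sub: (x + 1)^2 = 25.
Step 2. [(x + 1)^2 = 25] LHS squared, RHS 25 ≥ 0: apply √ (±), so sqrt: x + 1 = 5 or -5.
Step 3. [x + 1 = 5 or -5] +1 is outermost — subtract 1 both sides, so sub: x = 4 or -6.

Answer: x ∈ {-6, 4}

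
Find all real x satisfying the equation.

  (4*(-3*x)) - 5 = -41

Step 1. [(4*(-3*x)) - 5 = -41] the outer -5 inverts by adding 5, so sub: 4*(-3*x) = -36.
Step 2. [4*(-3*x) = -36] divide by the outer 4 ⇒ div: -3*x = -9.
Step 3. [-3*x = -9] divide by the outer -3. So div: x = 3.

Answer: x ∈ {3}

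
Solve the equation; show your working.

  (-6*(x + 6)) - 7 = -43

Step 1. [(-6*(x + 6)) - 7 = -43] add 7: x sits inside (… - 7) ⇒ sub: -6*(x + 6) = -36.
Step 2. [-6*(x + 6) = -36] -6 out front; divide by -6 ⇒ div: x + 6 = 6.
Step 3. [x + 6 = 6] subtract 6: x sits inside (… + 6). So sub: x = 0.

Answer: x ∈ {0}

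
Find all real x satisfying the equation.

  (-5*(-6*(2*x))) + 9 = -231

Step 1. [(-5*(-6*(2*x))) + 9 = -231] +9 is outermost — subtract 9 both sides. So sub: -5*(-6*(2*x)) = -240.
Step 2. [-5*(-6*(2*x)) = -240] divide by the outer -5 ⇒ div: -6*(2*x) = 48.
Step 3. [-6*(2*x) = 48] leading coefficient -6: divide by -6. So div: 2*x = -8.
Step 4. [2*x = -8] LHS = 2·(…); ÷2 both sides. So div: x = -4.

Answer: x ∈ {-4}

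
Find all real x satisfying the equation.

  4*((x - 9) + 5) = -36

Step 1. [4*((x - 9) + 5) = -36] LHS = 4·(…); ÷4 both sides ⇒ div: (x - 9) + 5 = -9.
Step 2. [(x - 9) + 5 = -9] +5 is outermost — subtract 5 both sides ⇒ sub: x - 9 = -14.
Step 3. [x - 9 = -14] the outer -9 inverts by adding 9. So sub: x = -5.

Answer: x ∈ {-5}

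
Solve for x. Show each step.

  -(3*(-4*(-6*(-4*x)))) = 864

Step 1. [-(3*(-4*(-6*(-4*x)))) = 864] flip signs both sides ⇒ neg: 3*(-4*(-6*(-4*x))) = -864.
Step 2. [3*(-4*(-6*(-4*x))) = -864] divide by the outer 3 ⇒ div: -4*(-6*(-4*x)) = -288.
Step 3. [-4*(-6*(-4*x)) = -288] leading coefficient -4: divide by -4, so div: -6*(-4*x) = 72.
Step 4. [-6*(-4*x) = 72] divide by the outer -6 ⇒ div: -4*x = -12.
Step 5. [-4*x = -12] leading coefficient -4: divide by -4, so div: x = 3.

Answer: x ∈ {3}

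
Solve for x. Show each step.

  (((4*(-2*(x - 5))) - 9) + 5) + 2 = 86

Step 1. [(((4*(-2*(x - 5))) - 9) + 5) + 2 = 86] 2 comes off first (subtract 2). So sub: ((4*(-2*(x - 5))) - 9) + 5 = 84.
Step 2. [((4*(-2*(x - 5))) - 9) + 5 = 84] the outer +5 inverts by subtracting 5 ⇒ sub: (4*(-2*(x - 5))) - 9 = 79.
Step 3. [(4*(-2*(x - 5))) - 9 = 79] the outer -9 inverts by adding 9 ⇒ sub: 4*(-2*(x - 5)) = 88.
Step 4. [4*(-2*(x - 5)) = 88] leading coefficient 4: divide by 4, so div: -2*(x - 5) = 22.
Step 5. [-2*(x - 5) = 22] LHS = -2·(…); ÷-2 both sides. So div: x - 5 = -11.
Step 6. [x - 5 = -11] add 5: x sits inside (… - 5). So sub: x = -6.

Answer: x ∈ {-6}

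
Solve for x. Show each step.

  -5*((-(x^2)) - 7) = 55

Step 1. [-5*((-(x^2)) - 7) = 55] LHS = -5·(…); ÷-5 both sides, so div: (-(x^2)) - 7 = -11.
Step 2. [(-(x^2)) - 7 = -11] the outer -7 inverts by adding 7. So sub: -(x^2) = -4.
Step 3. [-(x^2) = -4] LHS negated; negate both sides. So neg: x^2 = 4.
Step 4. [x^2 = 4] √ both sides: 4 ≥ 0 gives two branches ⇒ sqrt: x = 2 or -2.

Answer: x ∈ {-2, 2}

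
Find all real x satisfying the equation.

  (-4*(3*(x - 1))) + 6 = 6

Step 1. [(-4*(3*(x - 1))) + 6 = 6] +6 is outermost — subtract 6 both sides, so sub: -4*(3*(x - 1)) = 0.
Step 2. [-4*(3*(x - 1)) = 0] LHS = -4·(…); ÷-4 both sides ⇒ div: 3*(x - 1) = 0.
Step 3. [3*(x - 1) = 0] 3 out front; divide by 3 ⇒ div: x - 1 = 0.
Step 4. [x - 1 = 0] the outer -1 inverts by adding 1. So sub: x = 1.

Answer: x ∈ {1}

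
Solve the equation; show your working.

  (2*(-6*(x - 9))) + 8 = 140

Step 1. [(2*(-6*(x - 9))) + 8 = 140] subtract 8: x sits inside (… + 8). So sub: 2*(-6*(x - 9)) = 132.
Step 2. [2*(-6*(x - 9)) = 132] leading coefficient 2: divide by 2. So div: -6*(x - 9) = 66.
Step 3. [-6*(x - 9) = 66] leading coefficient -6: divide by -6 ⇒ div: x - 9 = -11.
Step 4. [x - 9 = -11] add 9: x sits inside (… - 9), so sub: x = -2.

Answer: x ∈ {-2}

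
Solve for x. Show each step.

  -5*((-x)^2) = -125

Step 1. [-5*((-x)^2) = -125] divide by the outer -5 ⇒ div: (-x)^2 = 25.
Step 2. [(-x)^2 = 25] 25 ≥ 0, LHS is (·)² — take ±√, so sqrt: -x = 5 or -5.
Step 3. [-x = 5 or -5] leading − — multiply by −1 ⇒ neg: x = -5 or 5.

Answer: x ∈ {-5, 5}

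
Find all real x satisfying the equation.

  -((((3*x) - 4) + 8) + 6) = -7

Step 1. [-((((3*x) - 4) + 8) + 6) = -7] leading − — multiply by −1, so neg: (((3*x) - 4) + 8) + 6 = 7.
Step 2. [(((3*x) - 4) + 8) + 6 = 7] peel the +6: subtract 6 from each side, so sub: ((3*x) - 4) + 8 = 1.
Step 3. [((3*x) - 4) + 8 = 1] 8 comes off first (subtract 8). So sub: (3*x) - 4 = -7.
Step 4. [(3*x) - 4 = -7] 4 comes off first (add 4), so sub: 3*x = -3.
Step 5. [3*x = -3] 3·(inner) — divide through by 3 ⇒ div: x = -1.

Answer: x ∈ {-1}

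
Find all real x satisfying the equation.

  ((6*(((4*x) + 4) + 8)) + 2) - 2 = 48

Step 1. [((6*(((4*x) + 4) + 8)) + 2) - 2 = 48] the outer -2 inverts by adding 2 ⇒ sub: (6*(((4*x) + 4) + 8)) + 2 = 50.
Step 2. [(6*(((4*x) + 4) + 8)) + 2 = 50] 2 comes off first (subtract 2). So sub: 6*(((4*x) + 4) + 8) = 48.
Step 3. [6*(((4*x) + 4) + 8) = 48] leading coefficient 6: divide by 6 ⇒ div: ((4*x) + 4) + 8 = 8.
Step 4. [((4*x) + 4) + 8 = 8] subtract 8: x sits inside (… + 8). So sub: (4*x) + 4 = 0.
Step 5. [(4*x) + 4 = 0] common factor 4 (LHS and 0) — divide through ⇒ factor: x + 1 = 0.
Step 6. [x + 1 = 0] peel the +1: subtract 1 from each side. So sub: x = -1.

Answer: x ∈ {-1}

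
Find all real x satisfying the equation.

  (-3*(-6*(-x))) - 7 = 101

Step 1. [(-3*(-6*(-x))) - 7 = 101] -7 is outermost — add 7 both sides, so sub: -3*(-6*(-x)) = 108.
Step 2. [-3*(-6*(-x)) = 108] LHS = -3·(…); ÷-3 both sides ⇒ div: -6*(-x) = -36.
Step 3. [-6*(-x) = -36] -6 out front; divide by -6, so div: -x = 6.
Step 4. [-x = 6] LHS negated; negate both sides ⇒ neg: x = -6.

Answer: x ∈ {-6}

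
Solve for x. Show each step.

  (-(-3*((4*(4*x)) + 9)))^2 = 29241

Step 1. [(-(-3*((4*(4*x)) + 9)))^2 = 29241] √ both sides: 29241 ≥ 0 gives two branches. So sqrt: -(-3*((4*(4*x)) + 9)) = 171 or -171.
Step 2. [-(-3*((4*(4*x)) + 9)) = 171 or -171] leading − — multiply by −1. So neg: -3*((4*(4*x)) + 9) = -171 or 171.
Step 3. [-3*((4*(4*x)) + 9) = -171 or 171] leading coefficient -3: divide by -3, so div: (4*(4*x)) + 9 = 57 or -57.
Step 4. [(4*(4*x)) + 9 = 57 or -57] +9 is outermost — subtract 9 both sides. So sub: 4*(4*x) = 48 or -66.
Step 5. [4*(4*x) = 48 or -66] 4 out front; divide by 4 ⇒ div: 4*x = 12 or -33/2.
Step 6. [4*x = 12 or -33/2] LHS = 4·(…); ÷4 both sides, so div: x = 3 or -33/8.

Answer: x ∈ {-33/8, 3}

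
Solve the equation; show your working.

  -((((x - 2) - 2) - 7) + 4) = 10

Step 1. [-((((x - 2) - 2) - 7) + 4) = 10] LHS negated; negate both sides. So neg: (((x - 2) - 2) - 7) + 4 = -10.
Step 2. [(((x - 2) - 2) - 7) + 4 = -10] subtract 4: x sits inside (… + 4). So sub: ((x - 2) - 2) - 7 = -14.
Step 3. [((x - 2) - 2) - 7 = -14] 7 comes off first (add 7) ⇒ sub: (x - 2) - 2 = -7.
Step 4. [(x - 2) - 2 = -7] the outer -2 inverts by adding 2 ⇒ sub: x - 2 = -5.
Step 5. [x - 2 = -5] -2 is outermost — add 2 both sides. So sub: x = -3.

Answer: x ∈ {-3}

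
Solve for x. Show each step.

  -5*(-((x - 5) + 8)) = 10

Step 1. [-5*(-((x - 5) + 8)) = 10] divide by the outer -5, so div: -((x - 5) + 8) = -2.
Step 2. [-((x - 5) + 8) = -2] leading − — multiply by −1, so neg: (x - 5) + 8 = 2.
Step 3. [(x - 5) + 8 = 2] +8 is outermost — subtract 8 both sides. So sub: x - 5 = -6.
Step 4. [x - 5 = -6] the outer -5 inverts by adding 5. So sub: x = -1.

Answer: x ∈ {-1}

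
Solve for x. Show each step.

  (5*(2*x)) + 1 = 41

Step 1. [(5*(2*x)) + 1 = 41] +1 is outermost — subtract 1 both sides. So sub: 5*(2*x) = 40.
Step 2. [5*(2*x) = 40] 5 out front; divide by 5. So div: 2*x = 8.
Step 3. [2*x = 8] LHS = 2·(…); ÷2 both sides, so div: x = 4.

Answer: x ∈ {4}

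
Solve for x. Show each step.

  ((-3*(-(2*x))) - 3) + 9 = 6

Step 1. [((-3*(-(2*x))) - 3) + 9 = 6] subtract 9: x sits inside (… + 9). So sub: (-3*(-(2*x))) - 3 = -3.
Step 2. [(-3*(-(2*x))) - 3 = -3] 3 comes off first (add 3), so sub: -3*(-(2*x)) = 0.
Step 3. [-3*(-(2*x)) = 0] divide by the outer -3, so div: -(2*x) = 0.
Step 4. [-(2*x) = 0] LHS negated; negate both sides ⇒ neg: 2*x = 0.
Step 5. [2*x = 0] LHS = 2·(…); ÷2 both sides, so div: x = 0.

Answer: x ∈ {0}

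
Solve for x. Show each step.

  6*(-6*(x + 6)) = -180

Step 1. [6*(-6*(x + 6)) = -180] 6·(inner) — divide through by 6 ⇒ div: -6*(x + 6) = -30.
Step 2. [-6*(x + 6) = -30] -6·(inner) — divide through by -6 ⇒ div: x + 6 = 5.
Step 3. [x + 6 = 5] the outer +6 inverts by subtracting 6. So sub: x = -1.

Answer: x ∈ {-1}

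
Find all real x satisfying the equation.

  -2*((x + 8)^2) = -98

Step 1. [-2*((x + 8)^2) = -98] LHS = -2·(…); ÷-2 both sides ⇒ div: (x + 8)^2 = 49.
Step 2. [(x + 8)^2 = 49] 49 ≥ 0, LHS is (·)² — take ±√. So sqrt: x + 8 = 7 or -7.
Step 3. [x + 8 = 7 or -7] peel the +8: subtract 8 from each side. So sub: x = -1 or -15.

Answer: x ∈ {-15, -1}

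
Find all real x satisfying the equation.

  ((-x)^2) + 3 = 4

Step 1. [((-x)^2) + 3 = 4] 3 comes off first (subtract 3) ⇒ sub: (-x)^2 = 1.
Step 2. [(-x)^2 = 1] LHS squared, RHS 1 ≥ 0: apply √ (±) ⇒ sqrt: -x = 1 or -1.
Step 3. [-x = 1 or -1] flip signs both sides, so neg: x = -1 or 1.

Answer: x ∈ {-1, 1}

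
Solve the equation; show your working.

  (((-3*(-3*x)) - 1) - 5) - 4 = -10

Step 1. [(((-3*(-3*x)) - 1) - 5) - 4 = -10] peel the -4: add 4 from each side ⇒ sub: ((-3*(-3*x)) - 1) - 5 = -6.
Step 2. [((-3*(-3*x)) - 1) - 5 = -6] -5 is outermost — add 5 both sides, so sub: (-3*(-3*x)) - 1 = -1.
Step 3. [(-3*(-3*x)) - 1 = -1] the outer -1 inverts by adding 1, so sub: -3*(-3*x) = 0.
Step 4. [-3*(-3*x) = 0] LHS = -3·(…); ÷-3 both sides. So div: -3*x = 0.
Step 5. [-3*x = 0] divide by the outer -3 ⇒ div: x = 0.

Answer: x ∈ {0}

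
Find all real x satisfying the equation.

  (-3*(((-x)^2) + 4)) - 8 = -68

Step 1. [(-3*(((-x)^2) + 4)) - 8 = -68] add 8: x sits inside (… - 8). So sub: -3*(((-x)^2) + 4) = -60.
Step 2. [-3*(((-x)^2) + 4) = -60] LHS = -3·(…); ÷-3 both sides, so div: ((-x)^2) + 4 = 20.
Step 3. [((-x)^2) + 4 = 20] the outer +4 inverts by subtracting 4 ⇒ sub: (-x)^2 = 16.
Step 4. [(-x)^2 = 16] √ both sides: 16 ≥ 0 gives two branches ⇒ sqrt: -x = 4 or -4.
Step 5. [-x = 4 or -4] LHS negated; negate both sides ⇒ neg: x = -4 or 4.

Answer: x ∈ {-4, 4}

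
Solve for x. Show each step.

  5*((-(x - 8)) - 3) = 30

Step 1. [5*((-(x - 8)) - 3) = 30] leading coefficient 5: divide by 5. So div: (-(x - 8)) - 3 = 6.
Step 2. [(-(x - 8)) - 3 = 6] the outer -3 inverts by adding 3. So sub: -(x - 8) = 9.
Step 3. [-(x - 8) = 9] flip signs both sides, so neg: x - 8 = -9.
Step 4. [x - 8 = -9] 8 comes off first (add 8), so sub: x = -1.

Answer: x ∈ {-1}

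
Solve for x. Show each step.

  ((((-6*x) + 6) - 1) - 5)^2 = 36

Step 1. [((((-6*x) + 6) - 1) - 5)^2 = 36] 36 ≥ 0, LHS is (·)² — take ±√ ⇒ sqrt: (((-6*x) + 6) - 1) - 5 = 6 or -6.
Step 2. [(((-6*x) + 6) - 1) - 5 = 6 or -6] 5 comes off first (add 5). So sub: ((-6*x) + 6) - 1 = 11 or -1.
Step 3. [((-6*x) + 6) - 1 = 11 or -1] the outer -1 inverts by adding 1. So sub: (-6*x) + 6 = 12 or 0.
Step 4. [(-6*x) + 6 = 12 or 0] subtract 6: x sits inside (… + 6). So sub: -6*x = 6 or -6.
Step 5. [-6*x = 6 or -6] LHS = -6·(…); ÷-6 both sides. So div: x = -1 or 1.

Answer: x ∈ {-1, 1}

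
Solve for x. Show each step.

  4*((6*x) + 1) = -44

Step 1. [4*((6*x) + 1) = -44] leading coefficient 4: divide by 4, so div: (6*x) + 1 = -11.
Step 2. [(6*x) + 1 = -11] the outer +1 inverts by subtracting 1, so sub: 6*x = -12.
Step 3. [6*x = -12] 6·(inner) — divide through by 6. So div: x = -2.

Answer: x ∈ {-2}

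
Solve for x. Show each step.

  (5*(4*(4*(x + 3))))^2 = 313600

Step 1. [(5*(4*(4*(x + 3))))^2 = 313600] 313600 ≥ 0, LHS is (·)² — take ±√, so sqrt: 5*(4*(4*(x + 3))) = 560 or -560.
Step 2. [5*(4*(4*(x + 3))) = 560 or -560] 5 out front; divide by 5, so div: 4*(4*(x + 3)) = 112 or -112.
Step 3. [4*(4*(x + 3)) = 112 or -112] 4 out front; divide by 4, so div: 4*(x + 3) = 28 or -28.
Step 4. [4*(x + 3) = 28 or -28] LHS = 4·(…); ÷4 both sides. So div: x + 3 = 7 or -7.
Step 5. [x + 3 = 7 or -7] +3 is outermost — subtract 3 both sides. So sub: x = 4 or -10.

Answer: x ∈ {-10, 4}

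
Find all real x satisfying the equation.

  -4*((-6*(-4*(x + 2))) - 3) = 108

Step 1. [-4*((-6*(-4*(x + 2))) - 3) = 108] LHS = -4·(…); ÷-4 both sides. So div: (-6*(-4*(x + 2))) - 3 = -27.
Step 2. [(-6*(-4*(x + 2))) - 3 = -27] 3 comes off first (add 3), so sub: -6*(-4*(x + 2)) = -24.
Step 3. [-6*(-4*(x + 2)) = -24] leading coefficient -6: divide by -6 ⇒ div: -4*(x + 2) = 4.
Step 4. [-4*(x + 2) = 4] LHS = -4·(…); ÷-4 both sides, so div: x + 2 = -1.
Step 5. [x + 2 = -1] +2 is outermost — subtract 2 both sides ⇒ sub: x = -3.

Answer: x ∈ {-3}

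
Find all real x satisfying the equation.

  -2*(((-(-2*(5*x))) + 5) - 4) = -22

Step 1. [-2*(((-(-2*(5*x))) + 5) - 4) = -22] -2 out front; divide by -2 ⇒ div: ((-(-2*(5*x))) + 5) - 4 = 11.
Step 2. [((-(-2*(5*x))) + 5) - 4 = 11] 4 comes off first (add 4) ⇒ sub: (-(-2*(5*x))) + 5 = 15.
Step 3. [(-(-2*(5*x))) + 5 = 15] +5 is outermost — subtract 5 both sides. So sub: -(-2*(5*x)) = 10.
Step 4. [-(-2*(5*x)) = 10] leading − — multiply by −1, so neg: -2*(5*x) = -10.
Step 5. [-2*(5*x) = -10] LHS = -2·(…); ÷-2 both sides. So div: 5*x = 5.
Step 6. [5*x = 5] divide by the outer 5, so div: x = 1.

Answer: x ∈ {1}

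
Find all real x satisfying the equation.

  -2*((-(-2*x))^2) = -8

Step 1. [-2*((-(-2*x))^2) = -8] -2·(inner) — divide through by -2 ⇒ div: (-(-2*x))^2 = 4.
Step 2. [(-(-2*x))^2 = 4] LHS squared, RHS 4 ≥ 0: apply √ (±). So sqrt: -(-2*x) = 2 or -2.
Step 3. [-(-2*x) = 2 or -2] flip signs both sides. So neg: -2*x = -2 or 2.
Step 4. [-2*x = -2 or 2] leading coefficient -2: divide by -2, so div: x = 1 or -1.

Answer: x ∈ {-1, 1}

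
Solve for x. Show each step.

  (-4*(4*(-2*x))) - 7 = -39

Step 1. [(-4*(4*(-2*x))) - 7 = -39] add 7: x sits inside (… - 7). So sub: -4*(4*(-2*x)) = -32.
Step 2. [-4*(4*(-2*x)) = -32] -4 out front; divide by -4 ⇒ div: 4*(-2*x) = 8.
Step 3. [4*(-2*x) = 8] LHS = 4·(…); ÷4 both sides, so div: -2*x = 2.
Step 4. [-2*x = 2] -2·(inner) — divide through by -2 ⇒ div: x = -1.

Answer: x ∈ {-1}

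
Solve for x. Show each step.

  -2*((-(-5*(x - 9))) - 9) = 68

Step 1. [-2*((-(-5*(x - 9))) - 9) = 68] -2·(inner) — divide through by -2, so div: (-(-5*(x - 9))) - 9 = -34.
Step 2. [(-(-5*(x - 9))) - 9 = -34] peel the -9: add 9 from each side ⇒ sub: -(-5*(x - 9)) = -25.
Step 3. [-(-5*(x - 9)) = -25] flip signs both sides ⇒ neg: -5*(x - 9) = 25.
Step 4. [-5*(x - 9) = 25] LHS = -5·(…); ÷-5 both sides. So div: x - 9 = -5.
Step 5. [x - 9 = -5] peel the -9: add 9 from each side ⇒ sub: x = 4.

Answer: x ∈ {4}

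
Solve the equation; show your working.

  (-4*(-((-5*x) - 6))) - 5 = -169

Step 1. [(-4*(-((-5*x) - 6))) - 5 = -169] the outer -5 inverts by adding 5, so sub: -4*(-((-5*x) - 6)) = -164.
Step 2. [-4*(-((-5*x) - 6)) = -164] -4·(inner) — divide through by -4, so div: -((-5*x) - 6) = 41.
Step 3. [-((-5*x) - 6) = 41] flip signs both sides. So neg: (-5*x) - 6 = -41.
Step 4. [(-5*x) - 6 = -41] 6 comes off first (add 6) ⇒ sub: -5*x = -35.
Step 5. [-5*x = -35] LHS = -5·(…); ÷-5 both sides ⇒ div: x = 7.

Answer: x ∈ {7}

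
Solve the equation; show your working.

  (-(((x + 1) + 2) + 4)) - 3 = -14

Step 1. [(-(((x + 1) + 2) + 4)) - 3 = -14] the outer -3 inverts by adding 3. So sub: -(((x + 1) + 2) + 4) = -11.
Step 2. [-(((x + 1) + 2) + 4) = -11] flip signs both sides. So neg: ((x + 1) + 2) + 4 = 11.
Step 3. [((x + 1) + 2) + 4 = 11] subtract 4: x sits inside (… + 4), so sub: (x + 1) + 2 = 7.
Step 4. [(x + 1) + 2 = 7] +2 is outermost — subtract 2 both sides ⇒ sub: x + 1 = 5.
Step 5. [x + 1 = 5] +1 is outermost — subtract 1 both sides. So sub: x = 4.

Answer: x ∈ {4}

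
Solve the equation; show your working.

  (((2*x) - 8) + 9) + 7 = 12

Step 1. [(((2*x) - 8) + 9) + 7 = 12] subtract 7: x sits inside (… + 7). So sub: ((2*x) - 8) + 9 = 5.
Step 2. [((2*x) - 8) + 9 = 5] subtract 9: x sits inside (… + 9), so sub: (2*x) - 8 = -4.
Step 3. [(2*x) - 8 = -4] add 8: x sits inside (… - 8). So sub: 2*x = 4.
Step 4. [2*x = 4] 2·(inner) — divide through by 2 ⇒ div: x = 2.

Answer: x ∈ {2}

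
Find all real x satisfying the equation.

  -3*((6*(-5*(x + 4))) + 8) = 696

Step 1. [-3*((6*(-5*(x + 4))) + 8) = 696] divide by the outer -3. So div: (6*(-5*(x + 4))) + 8 = -232.
Step 2. [(6*(-5*(x + 4))) + 8 = -232] 8 comes off first (subtract 8). So sub: 6*(-5*(x + 4)) = -240.
Step 3. [6*(-5*(x + 4)) = -240] 6 out front; divide by 6. So div: -5*(x + 4) = -40.
Step 4. [-5*(x + 4) = -40] LHS = -5·(…); ÷-5 both sides. So div: x + 4 = 8.
Step 5. [x + 4 = 8] peel the +4: subtract 4 from each side. So sub: x = 4.

Answer: x ∈ {4}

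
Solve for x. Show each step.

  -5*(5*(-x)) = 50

Step 1. [-5*(5*(-x)) = 50] LHS = -5·(…); ÷-5 both sides ⇒ div: 5*(-x) = -10.
Step 2. [5*(-x) = -10] LHS = 5·(…); ÷5 both sides ⇒ div: -x = -2.
Step 3. [-x = -2] flip signs both sides. So neg: x = 2.

Answer: x ∈ {2}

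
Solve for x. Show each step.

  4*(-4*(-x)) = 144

Step 1. [4*(-4*(-x)) = 144] 4·(inner) — divide through by 4, so div: -4*(-x) = 36.
Step 2. [-4*(-x) = 36] divide by the outer -4. So div: -x = -9.
Step 3. [-x = -9] leading − — multiply by −1, so neg: x = 9.

Answer: x ∈ {9}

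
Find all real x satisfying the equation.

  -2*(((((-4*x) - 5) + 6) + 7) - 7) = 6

Step 1. [-2*(((((-4*x) - 5) + 6) + 7) - 7) = 6] LHS = -2·(…); ÷-2 both sides, so div: ((((-4*x) - 5) + 6) + 7) - 7 = -3.
Step 2. [((((-4*x) - 5) + 6) + 7) - 7 = -3] -7 is outermost — add 7 both sides ⇒ sub: (((-4*x) - 5) + 6) + 7 = 4.
Step 3. [(((-4*x) - 5) + 6) + 7 = 4] peel the +7: subtract 7 from each side, so sub: ((-4*x) - 5) + 6 = -3.
Step 4. [((-4*x) - 5) + 6 = -3] 6 comes off first (subtract 6). So sub: (-4*x) - 5 = -9.
Step 5. [(-4*x) - 5 = -9] add 5: x sits inside (… - 5) ⇒ sub: -4*x = -4.
Step 6. [-4*x = -4] LHS = -4·(…); ÷-4 both sides, so div: x = 1.

Answer: x ∈ {1}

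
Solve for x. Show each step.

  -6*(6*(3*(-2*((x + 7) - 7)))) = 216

Step 1. [-6*(6*(3*(-2*((x + 7) - 7)))) = 216] LHS = -6·(…); ÷-6 both sides, so div: 6*(3*(-2*((x + 7) - 7))) = -36.
Step 2. [6*(3*(-2*((x + 7) - 7))) = -36] 6·(inner) — divide through by 6, so div: 3*(-2*((x + 7) - 7)) = -6.
Step 3. [3*(-2*((x + 7) - 7)) = -6] 3 out front; divide by 3. So div: -2*((x + 7) - 7) = -2.
Step 4. [-2*((x + 7) - 7) = -2] leading coefficient -2: divide by -2 ⇒ div: (x + 7) - 7 = 1.
Step 5. [(x + 7) - 7 = 1] peel the -7: add 7 from each side. So sub: x + 7 = 8.
Step 6. [x + 7 = 8] +7 is outermost — subtract 7 both sides, so sub: x = 1.

Answer: x ∈ {1}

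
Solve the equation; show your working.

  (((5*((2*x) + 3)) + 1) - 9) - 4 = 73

Step 1. [(((5*((2*x) + 3)) + 1) - 9) - 4 = 73] -4 is outermost — add 4 both sides. So sub: ((5*((2*x) + 3)) + 1) - 9 = 77.
Step 2. [((5*((2*x) + 3)) + 1) - 9 = 77] add 9: x sits inside (… - 9) ⇒ sub: (5*((2*x) + 3)) + 1 = 86.
Step 3. [(5*((2*x) + 3)) + 1 = 86] 1 comes off first (subtract 1) ⇒ sub: 5*((2*x) + 3) = 85.
Step 4. [5*((2*x) + 3) = 85] 5 out front; divide by 5, so div: (2*x) + 3 = 17.
Step 5. [(2*x) + 3 = 17] subtract 3: x sits inside (… + 3). So sub: 2*x = 14.
Step 6. [2*x = 14] LHS = 2·(…); ÷2 both sides. So div: x = 7.

Answer: x ∈ {7}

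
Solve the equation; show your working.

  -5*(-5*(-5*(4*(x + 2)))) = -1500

Step 1. [-5*(-5*(-5*(4*(x + 2)))) = -1500] divide by the outer -5, so div: -5*(-5*(4*(x + 2))) = 300.
Step 2. [-5*(-5*(4*(x + 2))) = 300] -5·(inner) — divide through by -5, so div: -5*(4*(x + 2)) = -60.
Step 3. [-5*(4*(x + 2)) = -60] leading coefficient -5: divide by -5, so div: 4*(x + 2) = 12.
Step 4. [4*(x + 2) = 12] 4 out front; divide by 4. So div: x + 2 = 3.
Step 5. [x + 2 = 3] the outer +2 inverts by subtracting 2. So sub: x = 1.

Answer: x ∈ {1}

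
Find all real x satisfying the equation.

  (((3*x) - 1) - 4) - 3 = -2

Step 1. [(((3*x) - 1) - 4) - 3 = -2] add 3: x sits inside (… - 3). So sub: ((3*x) - 1) - 4 = 1.
Step 2. [((3*x) - 1) - 4 = 1] add 4: x sits inside (… - 4). So sub: (3*x) - 1 = 5.
Step 3. [(3*x) - 1 = 5] the outer -1 inverts by adding 1. So sub: 3*x = 6.
Step 4. [3*x = 6] 3 out front; divide by 3, so div: x = 2.

Answer: x ∈ {2}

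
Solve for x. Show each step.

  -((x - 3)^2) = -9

Step 1. [-((x - 3)^2) = -9] LHS negated; negate both sides. So neg: (x - 3)^2 = 9.
Step 2. [(x - 3)^2 = 9] √ both sides: 9 ≥ 0 gives two branches ⇒ sqrt: x - 3 = 3 or -3.
Step 3. [x - 3 = 3 or -3] add 3: x sits inside (… - 3), so sub: x = 6 or 0.

Answer: x ∈ {0, 6}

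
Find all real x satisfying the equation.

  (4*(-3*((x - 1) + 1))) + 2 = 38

Step 1. [(4*(-3*((x - 1) + 1))) + 2 = 38] subtract 2: x sits inside (… + 2). So sub: 4*(-3*((x - 1) + 1)) = 36.
Step 2. [4*(-3*((x - 1) + 1)) = 36] 4·(inner) — divide through by 4, so div: -3*((x - 1) + 1) = 9.
Step 3. [-3*((x - 1) + 1) = 9] LHS = -3·(…); ÷-3 both sides, so div: (x - 1) + 1 = -3.
Step 4. [(x - 1) + 1 = -3] peel the +1: subtract 1 from each side, so sub: x - 1 = -4.
Step 5. [x - 1 = -4] add 1: x sits inside (… - 1). So sub: x = -3.

Answer: x ∈ {-3}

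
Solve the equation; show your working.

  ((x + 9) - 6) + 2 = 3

Step 1. [((x + 9) - 6) + 2 = 3] 2 comes off first (subtract 2) ⇒ sub: (x + 9) - 6 = 1.
Step 2. [(x + 9) - 6 = 1] 6 comes off first (add 6), so sub: x + 9 = 7.
Step 3. [x + 9 = 7] +9 is outermost — subtract 9 both sides, so sub: x = -2.

Answer: x ∈ {-2}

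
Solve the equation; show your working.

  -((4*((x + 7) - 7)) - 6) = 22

Step 1. [-((4*((x + 7) - 7)) - 6) = 22] flip signs both sides. So neg: (4*((x + 7) - 7)) - 6 = -22.
Step 2. [(4*((x + 7) - 7)) - 6 = -22] add 6: x sits inside (… - 6), so sub: 4*((x + 7) - 7) = -16.
Step 3. [4*((x + 7) - 7) = -16] 4·(inner) — divide through by 4. So div: (x + 7) - 7 = -4.
Step 4. [(x + 7) - 7 = -4] 7 comes off first (add 7). So sub: x + 7 = 3.
Step 5. [x + 7 = 3] +7 is outermost — subtract 7 both sides ⇒ sub: x = -4.

Answer: x ∈ {-4}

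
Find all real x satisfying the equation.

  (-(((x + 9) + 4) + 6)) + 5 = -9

Step 1. [(-(((x + 9) + 4) + 6)) + 5 = -9] +5 is outermost — subtract 5 both sides, so sub: -(((x + 9) + 4) + 6) = -14.
Step 2. [-(((x + 9) + 4) + 6) = -14] LHS negated; negate both sides ⇒ neg: ((x + 9) + 4) + 6 = 14.
Step 3. [((x + 9) + 4) + 6 = 14] the outer +6 inverts by subtracting 6, so sub: (x + 9) + 4 = 8.
Step 4. [(x + 9) + 4 = 8] subtract 4: x sits inside (… + 4), so sub: x + 9 = 4.
Step 5. [x + 9 = 4] subtract 9: x sits inside (… + 9). So sub: x = -5.

Answer: x ∈ {-5}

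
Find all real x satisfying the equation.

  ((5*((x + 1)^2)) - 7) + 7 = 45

Step 1. [((5*((x + 1)^2)) - 7) + 7 = 45] 7 comes off first (subtract 7), so sub: (5*((x + 1)^2)) - 7 = 38.
Step 2. [(5*((x + 1)^2)) - 7 = 38] 7 comes off first (add 7). So sub: 5*((x + 1)^2) = 45.
Step 3. [5*((x + 1)^2) = 45] 5·(inner) — divide through by 5 ⇒ div: (x + 1)^2 = 9.
Step 4. [(x + 1)^2 = 9] √ both sides: 9 ≥ 0 gives two branches, so sqrt: x + 1 = 3 or -3.
Step 5. [x + 1 = 3 or -3] 1 comes off first (subtract 1). So sub: x = 2 or -4.

Answer: x ∈ {-4, 2}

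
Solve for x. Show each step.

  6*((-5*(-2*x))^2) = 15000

Step 1. [6*((-5*(-2*x))^2) = 15000] leading coefficient 6: divide by 6, so div: (-5*(-2*x))^2 = 2500.
Step 2. [(-5*(-2*x))^2 = 2500] LHS squared, RHS 2500 ≥ 0: apply √ (±). So sqrt: -5*(-2*x) = 50 or -50.
Step 3. [-5*(-2*x) = 50 or -50] LHS = -5·(…); ÷-5 both sides, so div: -2*x = -10 or 10.
Step 4. [-2*x = -10 or 10] divide by the outer -2 ⇒ div: x = 5 or -5.

Answer: x ∈ {-5, 5}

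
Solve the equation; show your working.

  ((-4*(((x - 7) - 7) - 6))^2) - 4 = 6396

Step 1. [((-4*(((x - 7) - 7) - 6))^2) - 4 = 6396] peel the -4: add 4 from each side. So sub: (-4*(((x - 7) - 7) - 6))^2 = 6400.
Step 2. [(-4*(((x - 7) - 7) - 6))^2 = 6400] 6400 ≥ 0, LHS is (·)² — take ±√. So sqrt: -4*(((x - 7) - 7) - 6) = 80 or -80.
Step 3. [-4*(((x - 7) - 7) - 6) = 80 or -80] divide by the outer -4, so div: ((x - 7) - 7) - 6 = -20 or 20.
Step 4. [((x - 7) - 7) - 6 = -20 or 20] 6 comes off first (add 6), so sub: (x - 7) - 7 = -14 or 26.
Step 5. [(x - 7) - 7 = -14 or 26] 7 comes off first (add 7), so sub: x - 7 = -7 or 33.
Step 6. [x - 7 = -7 or 33] add 7: x sits inside (… - 7) ⇒ sub: x = 0 or 40.

Answer: x ∈ {0, 40}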